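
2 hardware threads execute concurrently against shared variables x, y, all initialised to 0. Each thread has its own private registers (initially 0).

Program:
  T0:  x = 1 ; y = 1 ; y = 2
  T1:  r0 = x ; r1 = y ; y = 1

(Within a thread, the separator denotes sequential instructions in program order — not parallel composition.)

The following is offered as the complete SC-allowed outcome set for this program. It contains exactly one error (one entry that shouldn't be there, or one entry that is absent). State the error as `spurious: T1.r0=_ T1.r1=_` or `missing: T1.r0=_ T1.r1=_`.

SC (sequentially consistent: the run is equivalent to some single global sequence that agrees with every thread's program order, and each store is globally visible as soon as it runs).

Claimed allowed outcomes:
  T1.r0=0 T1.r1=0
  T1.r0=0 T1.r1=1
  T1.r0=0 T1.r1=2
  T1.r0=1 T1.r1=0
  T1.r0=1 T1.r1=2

outcome vector order: (T1.r0,T1.r1)
under SC → 0/0, 0/1, 0/2, 1/0, 1/1, 1/2
SC∖claimed = {1/1}

missing: T1.r0=1 T1.r1=1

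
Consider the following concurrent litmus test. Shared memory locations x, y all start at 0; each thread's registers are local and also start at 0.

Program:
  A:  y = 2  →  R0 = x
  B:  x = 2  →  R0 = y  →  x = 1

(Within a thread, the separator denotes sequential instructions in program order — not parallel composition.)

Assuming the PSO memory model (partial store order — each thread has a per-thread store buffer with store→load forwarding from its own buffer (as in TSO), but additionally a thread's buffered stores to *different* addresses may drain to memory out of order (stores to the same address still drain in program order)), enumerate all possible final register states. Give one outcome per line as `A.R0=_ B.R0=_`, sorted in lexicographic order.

A.R0=0 B.R0=0
A.R0=0 B.R0=2
A.R0=1 B.R0=0
A.R0=1 B.R0=2
A.R0=2 B.R0=0
A.R0=2 B.R0=2

outcome vector order: (A.R0,B.R0)
|PSO outcomes| = 6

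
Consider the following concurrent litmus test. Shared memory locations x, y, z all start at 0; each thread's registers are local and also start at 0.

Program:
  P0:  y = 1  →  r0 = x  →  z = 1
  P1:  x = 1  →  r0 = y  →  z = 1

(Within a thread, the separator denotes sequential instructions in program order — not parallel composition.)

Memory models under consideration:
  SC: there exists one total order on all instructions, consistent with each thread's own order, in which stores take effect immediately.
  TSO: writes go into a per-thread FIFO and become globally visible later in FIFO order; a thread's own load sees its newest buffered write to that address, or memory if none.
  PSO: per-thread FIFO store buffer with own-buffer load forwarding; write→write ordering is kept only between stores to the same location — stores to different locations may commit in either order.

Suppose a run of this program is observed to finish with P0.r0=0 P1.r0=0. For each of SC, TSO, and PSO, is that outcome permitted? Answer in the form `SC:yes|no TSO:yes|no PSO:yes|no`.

outcome vector order: (P0.r0,P1.r0)
under SC → (0,1); (1,0); (1,1)
under TSO → (0,0); (0,1); (1,0); (1,1)
under PSO → (0,0); (0,1); (1,0); (1,1)
target (0,0) ∈ {TSO,PSO}

SC:no TSO:yes PSO:yes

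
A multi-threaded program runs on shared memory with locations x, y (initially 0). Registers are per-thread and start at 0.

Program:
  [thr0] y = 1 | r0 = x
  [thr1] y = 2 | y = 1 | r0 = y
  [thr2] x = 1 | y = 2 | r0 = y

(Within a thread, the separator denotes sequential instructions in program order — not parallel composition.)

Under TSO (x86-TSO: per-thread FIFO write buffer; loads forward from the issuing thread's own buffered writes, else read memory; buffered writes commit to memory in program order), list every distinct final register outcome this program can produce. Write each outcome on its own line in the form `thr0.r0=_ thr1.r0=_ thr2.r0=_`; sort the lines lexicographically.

thr0.r0=0 thr1.r0=1 thr2.r0=1
thr0.r0=0 thr1.r0=1 thr2.r0=2
thr0.r0=0 thr1.r0=2 thr2.r0=1
thr0.r0=0 thr1.r0=2 thr2.r0=2
thr0.r0=1 thr1.r0=1 thr2.r0=1
thr0.r0=1 thr1.r0=1 thr2.r0=2
thr0.r0=1 thr1.r0=2 thr2.r0=1
thr0.r0=1 thr1.r0=2 thr2.r0=2

outcome vector order: (thr0.r0,thr1.r0,thr2.r0)
|TSO outcomes| = 8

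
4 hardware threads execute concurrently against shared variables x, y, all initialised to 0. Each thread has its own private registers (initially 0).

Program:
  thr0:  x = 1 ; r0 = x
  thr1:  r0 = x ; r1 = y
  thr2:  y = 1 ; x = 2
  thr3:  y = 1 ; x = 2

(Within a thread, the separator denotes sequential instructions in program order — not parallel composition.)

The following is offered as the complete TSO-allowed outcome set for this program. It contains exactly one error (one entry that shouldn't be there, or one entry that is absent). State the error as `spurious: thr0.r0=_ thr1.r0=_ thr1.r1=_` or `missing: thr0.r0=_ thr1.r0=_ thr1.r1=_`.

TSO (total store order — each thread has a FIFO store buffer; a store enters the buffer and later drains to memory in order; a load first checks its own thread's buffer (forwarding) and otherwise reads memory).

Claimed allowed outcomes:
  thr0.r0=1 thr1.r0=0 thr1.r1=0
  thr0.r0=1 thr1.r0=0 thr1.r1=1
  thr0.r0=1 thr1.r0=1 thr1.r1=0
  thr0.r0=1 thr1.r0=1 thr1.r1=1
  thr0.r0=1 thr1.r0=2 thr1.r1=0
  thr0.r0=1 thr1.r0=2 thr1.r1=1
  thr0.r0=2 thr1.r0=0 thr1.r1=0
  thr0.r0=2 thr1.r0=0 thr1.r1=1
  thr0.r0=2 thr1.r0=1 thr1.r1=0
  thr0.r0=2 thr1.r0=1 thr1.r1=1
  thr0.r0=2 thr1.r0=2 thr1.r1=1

spurious: thr0.r0=1 thr1.r0=2 thr1.r1=0

outcome vector order: (thr0.r0,thr1.r0,thr1.r1)
[TSO] allowed = {(1,0,0); (1,0,1); (1,1,0); (1,1,1); (1,2,1); (2,0,0); (2,0,1); (2,1,0); (2,1,1); (2,2,1)}
claimed∖TSO = {(1,2,0)}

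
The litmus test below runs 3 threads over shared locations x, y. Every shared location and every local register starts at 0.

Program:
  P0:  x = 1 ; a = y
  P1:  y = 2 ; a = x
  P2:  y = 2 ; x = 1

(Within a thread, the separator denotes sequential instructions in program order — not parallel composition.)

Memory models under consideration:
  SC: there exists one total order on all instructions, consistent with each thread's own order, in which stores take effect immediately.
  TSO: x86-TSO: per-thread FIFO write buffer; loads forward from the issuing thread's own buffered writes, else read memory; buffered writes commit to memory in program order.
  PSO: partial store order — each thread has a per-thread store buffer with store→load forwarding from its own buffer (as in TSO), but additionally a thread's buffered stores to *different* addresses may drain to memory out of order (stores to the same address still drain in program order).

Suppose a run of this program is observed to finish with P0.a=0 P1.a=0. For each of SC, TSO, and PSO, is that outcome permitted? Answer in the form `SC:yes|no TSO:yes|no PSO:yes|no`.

outcome vector order: (P0.a,P1.a)
under SC → <0 1> <2 0> <2 1>
under TSO → <0 0> <0 1> <2 0> <2 1>
under PSO → <0 0> <0 1> <2 0> <2 1>
target <0 0> ∈ {TSO,PSO}

SC:no TSO:yes PSO:yes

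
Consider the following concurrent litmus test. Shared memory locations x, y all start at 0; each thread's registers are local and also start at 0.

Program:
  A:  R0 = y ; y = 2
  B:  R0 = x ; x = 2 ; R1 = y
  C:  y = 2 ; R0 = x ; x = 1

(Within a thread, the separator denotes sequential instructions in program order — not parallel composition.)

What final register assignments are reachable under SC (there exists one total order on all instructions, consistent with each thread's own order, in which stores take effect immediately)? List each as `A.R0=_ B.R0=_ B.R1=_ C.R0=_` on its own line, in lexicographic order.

A.R0=0 B.R0=0 B.R1=0 C.R0=2
A.R0=0 B.R0=0 B.R1=2 C.R0=0
A.R0=0 B.R0=0 B.R1=2 C.R0=2
A.R0=0 B.R0=1 B.R1=2 C.R0=0
A.R0=2 B.R0=0 B.R1=0 C.R0=2
A.R0=2 B.R0=0 B.R1=2 C.R0=0
A.R0=2 B.R0=0 B.R1=2 C.R0=2
A.R0=2 B.R0=1 B.R1=2 C.R0=0

outcome vector order: (A.R0,B.R0,B.R1,C.R0)
|SC outcomes| = 8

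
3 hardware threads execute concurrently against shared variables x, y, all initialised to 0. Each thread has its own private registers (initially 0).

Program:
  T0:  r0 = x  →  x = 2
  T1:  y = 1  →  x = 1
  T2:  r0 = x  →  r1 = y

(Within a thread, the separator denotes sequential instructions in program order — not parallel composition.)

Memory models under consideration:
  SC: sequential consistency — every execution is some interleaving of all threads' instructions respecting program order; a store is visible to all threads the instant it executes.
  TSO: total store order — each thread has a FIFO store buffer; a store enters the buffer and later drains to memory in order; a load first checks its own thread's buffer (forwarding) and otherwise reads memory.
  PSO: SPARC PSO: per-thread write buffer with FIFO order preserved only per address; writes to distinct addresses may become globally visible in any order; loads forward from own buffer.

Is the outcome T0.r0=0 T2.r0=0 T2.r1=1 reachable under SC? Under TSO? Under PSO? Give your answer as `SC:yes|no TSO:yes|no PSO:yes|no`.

SC:yes TSO:yes PSO:yes

outcome vector order: (T0.r0,T2.r0,T2.r1)
[SC] allowed = {000 001 011 020 021 100 101 111 121}
[TSO] allowed = {000 001 011 020 021 100 101 111 121}
[PSO] allowed = {000 001 010 011 020 021 100 101 110 111 120 121}
target 001 ∈ {SC,TSO,PSO}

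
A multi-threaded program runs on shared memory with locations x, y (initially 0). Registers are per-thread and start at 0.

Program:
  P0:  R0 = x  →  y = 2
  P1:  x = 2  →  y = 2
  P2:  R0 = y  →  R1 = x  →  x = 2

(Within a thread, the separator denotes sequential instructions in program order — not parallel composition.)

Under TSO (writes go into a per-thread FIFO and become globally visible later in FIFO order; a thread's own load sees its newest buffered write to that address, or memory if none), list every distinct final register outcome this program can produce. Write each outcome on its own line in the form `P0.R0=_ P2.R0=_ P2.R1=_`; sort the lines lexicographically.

P0.R0=0 P2.R0=0 P2.R1=0
P0.R0=0 P2.R0=0 P2.R1=2
P0.R0=0 P2.R0=2 P2.R1=0
P0.R0=0 P2.R0=2 P2.R1=2
P0.R0=2 P2.R0=0 P2.R1=0
P0.R0=2 P2.R0=0 P2.R1=2
P0.R0=2 P2.R0=2 P2.R1=2

outcome vector order: (P0.R0,P2.R0,P2.R1)
|TSO outcomes| = 7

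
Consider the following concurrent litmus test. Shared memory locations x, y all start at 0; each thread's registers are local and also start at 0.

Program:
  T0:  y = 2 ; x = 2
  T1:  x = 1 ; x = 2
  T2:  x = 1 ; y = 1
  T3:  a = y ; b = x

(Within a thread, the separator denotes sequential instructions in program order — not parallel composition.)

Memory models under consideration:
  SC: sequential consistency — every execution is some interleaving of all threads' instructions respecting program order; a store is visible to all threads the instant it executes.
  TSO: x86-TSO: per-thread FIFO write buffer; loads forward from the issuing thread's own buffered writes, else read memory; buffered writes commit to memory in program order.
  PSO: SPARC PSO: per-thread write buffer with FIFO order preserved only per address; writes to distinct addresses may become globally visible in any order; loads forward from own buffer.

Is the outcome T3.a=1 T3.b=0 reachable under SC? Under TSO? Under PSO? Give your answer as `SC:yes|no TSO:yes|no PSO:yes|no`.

outcome vector order: (T3.a,T3.b)
[SC] allowed = {<0 0> <0 1> <0 2> <1 1> <1 2> <2 0> <2 1> <2 2>}
[TSO] allowed = {<0 0> <0 1> <0 2> <1 1> <1 2> <2 0> <2 1> <2 2>}
[PSO] allowed = {<0 0> <0 1> <0 2> <1 0> <1 1> <1 2> <2 0> <2 1> <2 2>}
target <1 0> ∈ {PSO}

SC:no TSO:no PSO:yes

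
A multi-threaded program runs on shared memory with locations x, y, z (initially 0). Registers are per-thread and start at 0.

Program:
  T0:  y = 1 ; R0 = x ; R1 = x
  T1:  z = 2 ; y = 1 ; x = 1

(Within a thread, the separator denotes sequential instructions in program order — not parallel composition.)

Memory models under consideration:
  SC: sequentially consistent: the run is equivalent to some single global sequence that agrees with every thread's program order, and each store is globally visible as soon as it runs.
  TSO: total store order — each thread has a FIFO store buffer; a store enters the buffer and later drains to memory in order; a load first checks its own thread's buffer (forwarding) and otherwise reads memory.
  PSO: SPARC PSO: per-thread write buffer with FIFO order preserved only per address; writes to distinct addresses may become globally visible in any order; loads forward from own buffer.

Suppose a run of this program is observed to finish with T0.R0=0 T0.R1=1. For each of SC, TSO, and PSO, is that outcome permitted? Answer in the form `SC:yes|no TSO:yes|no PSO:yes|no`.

SC:yes TSO:yes PSO:yes

outcome vector order: (T0.R0,T0.R1)
SC: 3 outcomes — {0/0 0/1 1/1}
TSO: 3 outcomes — {0/0 0/1 1/1}
PSO: 3 outcomes — {0/0 0/1 1/1}
target 0/1 ∈ {SC,TSO,PSO}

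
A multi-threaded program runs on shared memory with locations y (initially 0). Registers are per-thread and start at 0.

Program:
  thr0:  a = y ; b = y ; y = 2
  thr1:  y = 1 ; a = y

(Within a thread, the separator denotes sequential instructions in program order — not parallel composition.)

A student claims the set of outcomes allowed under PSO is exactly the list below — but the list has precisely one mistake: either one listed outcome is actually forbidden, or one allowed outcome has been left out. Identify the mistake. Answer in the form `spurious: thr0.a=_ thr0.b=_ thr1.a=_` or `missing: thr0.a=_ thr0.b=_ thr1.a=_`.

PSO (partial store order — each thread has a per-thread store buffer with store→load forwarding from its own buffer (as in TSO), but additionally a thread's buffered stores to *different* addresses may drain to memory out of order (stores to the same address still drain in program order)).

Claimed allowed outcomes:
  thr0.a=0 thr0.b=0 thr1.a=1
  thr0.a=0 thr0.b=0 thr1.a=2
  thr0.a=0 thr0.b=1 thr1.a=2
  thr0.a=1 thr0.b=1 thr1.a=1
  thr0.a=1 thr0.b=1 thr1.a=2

outcome vector order: (thr0.a,thr0.b,thr1.a)
PSO (6): 0/0/1 0/0/2 0/1/1 0/1/2 1/1/1 1/1/2
PSO∖claimed = {0/1/1}

missing: thr0.a=0 thr0.b=1 thr1.a=1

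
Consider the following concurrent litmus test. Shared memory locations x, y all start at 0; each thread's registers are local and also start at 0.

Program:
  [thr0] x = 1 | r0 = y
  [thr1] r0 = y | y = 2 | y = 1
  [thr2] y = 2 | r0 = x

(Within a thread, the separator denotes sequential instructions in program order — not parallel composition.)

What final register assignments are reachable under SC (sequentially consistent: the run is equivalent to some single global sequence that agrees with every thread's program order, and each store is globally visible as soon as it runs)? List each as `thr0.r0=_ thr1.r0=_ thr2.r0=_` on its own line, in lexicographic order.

outcome vector order: (thr0.r0,thr1.r0,thr2.r0)
|SC outcomes| = 10

thr0.r0=0 thr1.r0=0 thr2.r0=1
thr0.r0=0 thr1.r0=2 thr2.r0=1
thr0.r0=1 thr1.r0=0 thr2.r0=0
thr0.r0=1 thr1.r0=0 thr2.r0=1
thr0.r0=1 thr1.r0=2 thr2.r0=0
thr0.r0=1 thr1.r0=2 thr2.r0=1
thr0.r0=2 thr1.r0=0 thr2.r0=0
thr0.r0=2 thr1.r0=0 thr2.r0=1
thr0.r0=2 thr1.r0=2 thr2.r0=0
thr0.r0=2 thr1.r0=2 thr2.r0=1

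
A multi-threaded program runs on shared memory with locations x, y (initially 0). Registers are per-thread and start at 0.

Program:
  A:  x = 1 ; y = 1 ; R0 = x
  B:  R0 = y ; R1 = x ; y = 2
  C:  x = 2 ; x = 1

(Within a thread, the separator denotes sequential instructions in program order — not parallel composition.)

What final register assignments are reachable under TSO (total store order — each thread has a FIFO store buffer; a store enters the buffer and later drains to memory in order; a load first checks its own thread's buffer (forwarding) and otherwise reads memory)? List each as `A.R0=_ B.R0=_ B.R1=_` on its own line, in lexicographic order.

outcome vector order: (A.R0,B.R0,B.R1)
|TSO outcomes| = 10

A.R0=1 B.R0=0 B.R1=0
A.R0=1 B.R0=0 B.R1=1
A.R0=1 B.R0=0 B.R1=2
A.R0=1 B.R0=1 B.R1=1
A.R0=1 B.R0=1 B.R1=2
A.R0=2 B.R0=0 B.R1=0
A.R0=2 B.R0=0 B.R1=1
A.R0=2 B.R0=0 B.R1=2
A.R0=2 B.R0=1 B.R1=1
A.R0=2 B.R0=1 B.R1=2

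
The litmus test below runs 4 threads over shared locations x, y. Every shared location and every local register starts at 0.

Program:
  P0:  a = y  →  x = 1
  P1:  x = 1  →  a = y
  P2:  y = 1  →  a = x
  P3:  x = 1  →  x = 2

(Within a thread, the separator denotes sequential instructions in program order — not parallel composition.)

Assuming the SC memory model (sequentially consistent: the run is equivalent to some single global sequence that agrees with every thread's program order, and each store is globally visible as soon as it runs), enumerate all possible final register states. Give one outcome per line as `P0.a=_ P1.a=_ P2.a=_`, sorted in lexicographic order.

outcome vector order: (P0.a,P1.a,P2.a)
|SC outcomes| = 10

P0.a=0 P1.a=0 P2.a=1
P0.a=0 P1.a=0 P2.a=2
P0.a=0 P1.a=1 P2.a=0
P0.a=0 P1.a=1 P2.a=1
P0.a=0 P1.a=1 P2.a=2
P0.a=1 P1.a=0 P2.a=1
P0.a=1 P1.a=0 P2.a=2
P0.a=1 P1.a=1 P2.a=0
P0.a=1 P1.a=1 P2.a=1
P0.a=1 P1.a=1 P2.a=2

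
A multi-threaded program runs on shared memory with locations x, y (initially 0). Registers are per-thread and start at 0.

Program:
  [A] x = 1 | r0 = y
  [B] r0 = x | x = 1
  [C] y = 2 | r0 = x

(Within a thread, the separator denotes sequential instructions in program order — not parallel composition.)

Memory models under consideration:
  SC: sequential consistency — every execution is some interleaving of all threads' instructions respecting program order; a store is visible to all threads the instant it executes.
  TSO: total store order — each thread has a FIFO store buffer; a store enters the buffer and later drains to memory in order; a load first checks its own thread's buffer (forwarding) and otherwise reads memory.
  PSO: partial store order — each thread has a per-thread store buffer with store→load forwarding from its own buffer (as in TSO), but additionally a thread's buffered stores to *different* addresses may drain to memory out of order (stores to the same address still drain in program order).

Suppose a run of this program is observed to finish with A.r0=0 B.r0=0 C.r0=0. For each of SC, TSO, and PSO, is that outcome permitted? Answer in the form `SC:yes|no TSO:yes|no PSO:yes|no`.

outcome vector order: (A.r0,B.r0,C.r0)
SC: 6 outcomes — {(0,0,1) (0,1,1) (2,0,0) (2,0,1) (2,1,0) (2,1,1)}
TSO: 8 outcomes — {(0,0,0) (0,0,1) (0,1,0) (0,1,1) (2,0,0) (2,0,1) (2,1,0) (2,1,1)}
PSO: 8 outcomes — {(0,0,0) (0,0,1) (0,1,0) (0,1,1) (2,0,0) (2,0,1) (2,1,0) (2,1,1)}
target (0,0,0) ∈ {TSO,PSO}

SC:no TSO:yes PSO:yes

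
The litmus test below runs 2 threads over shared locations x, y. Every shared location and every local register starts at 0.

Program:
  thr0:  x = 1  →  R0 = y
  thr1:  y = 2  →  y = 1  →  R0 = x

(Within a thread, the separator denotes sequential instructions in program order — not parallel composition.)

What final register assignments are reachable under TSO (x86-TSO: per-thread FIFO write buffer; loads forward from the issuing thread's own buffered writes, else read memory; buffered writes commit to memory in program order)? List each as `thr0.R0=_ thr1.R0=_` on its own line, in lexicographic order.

thr0.R0=0 thr1.R0=0
thr0.R0=0 thr1.R0=1
thr0.R0=1 thr1.R0=0
thr0.R0=1 thr1.R0=1
thr0.R0=2 thr1.R0=0
thr0.R0=2 thr1.R0=1

outcome vector order: (thr0.R0,thr1.R0)
|TSO outcomes| = 6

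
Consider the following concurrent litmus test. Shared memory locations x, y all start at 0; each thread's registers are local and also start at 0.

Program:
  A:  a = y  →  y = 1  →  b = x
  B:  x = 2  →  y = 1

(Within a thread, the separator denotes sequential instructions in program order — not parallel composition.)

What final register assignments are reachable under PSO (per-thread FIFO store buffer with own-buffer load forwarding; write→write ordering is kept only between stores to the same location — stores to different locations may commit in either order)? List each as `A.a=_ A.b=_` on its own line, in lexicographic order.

A.a=0 A.b=0
A.a=0 A.b=2
A.a=1 A.b=0
A.a=1 A.b=2

outcome vector order: (A.a,A.b)
|PSO outcomes| = 4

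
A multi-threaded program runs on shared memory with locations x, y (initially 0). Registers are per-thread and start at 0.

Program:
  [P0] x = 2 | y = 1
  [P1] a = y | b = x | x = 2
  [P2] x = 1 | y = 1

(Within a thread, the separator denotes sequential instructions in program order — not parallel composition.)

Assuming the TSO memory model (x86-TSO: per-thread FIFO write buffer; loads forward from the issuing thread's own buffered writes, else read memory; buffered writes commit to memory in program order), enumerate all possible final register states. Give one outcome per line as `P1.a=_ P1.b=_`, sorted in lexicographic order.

P1.a=0 P1.b=0
P1.a=0 P1.b=1
P1.a=0 P1.b=2
P1.a=1 P1.b=1
P1.a=1 P1.b=2

outcome vector order: (P1.a,P1.b)
|TSO outcomes| = 5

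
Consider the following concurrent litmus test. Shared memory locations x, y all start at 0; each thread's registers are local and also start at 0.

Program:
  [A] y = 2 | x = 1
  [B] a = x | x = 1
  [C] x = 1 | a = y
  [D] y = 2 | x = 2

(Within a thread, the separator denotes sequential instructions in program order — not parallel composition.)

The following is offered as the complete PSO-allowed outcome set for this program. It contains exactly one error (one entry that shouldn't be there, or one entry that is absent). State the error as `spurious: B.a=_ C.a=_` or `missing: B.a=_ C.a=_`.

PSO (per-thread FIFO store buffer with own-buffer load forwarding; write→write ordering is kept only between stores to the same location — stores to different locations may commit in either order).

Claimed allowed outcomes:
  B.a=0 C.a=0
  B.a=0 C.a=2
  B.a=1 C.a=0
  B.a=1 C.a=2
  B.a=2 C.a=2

outcome vector order: (B.a,C.a)
PSO (6): <0 0>, <0 2>, <1 0>, <1 2>, <2 0>, <2 2>
PSO∖claimed = {<2 0>}

missing: B.a=2 C.a=0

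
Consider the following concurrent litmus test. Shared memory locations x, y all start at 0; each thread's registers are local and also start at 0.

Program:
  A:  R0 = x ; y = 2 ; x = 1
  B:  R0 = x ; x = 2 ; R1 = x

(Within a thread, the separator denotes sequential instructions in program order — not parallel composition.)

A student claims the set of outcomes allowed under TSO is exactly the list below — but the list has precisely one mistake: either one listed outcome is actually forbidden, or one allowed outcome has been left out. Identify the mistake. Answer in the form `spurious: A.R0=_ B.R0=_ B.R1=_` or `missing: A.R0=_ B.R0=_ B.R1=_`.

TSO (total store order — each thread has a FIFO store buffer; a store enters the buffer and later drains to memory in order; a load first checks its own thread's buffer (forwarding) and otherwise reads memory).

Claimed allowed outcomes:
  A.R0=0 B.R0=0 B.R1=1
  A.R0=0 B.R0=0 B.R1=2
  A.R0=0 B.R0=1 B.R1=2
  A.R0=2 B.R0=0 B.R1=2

missing: A.R0=2 B.R0=0 B.R1=1

outcome vector order: (A.R0,B.R0,B.R1)
TSO (5): <0 0 1>, <0 0 2>, <0 1 2>, <2 0 1>, <2 0 2>
TSO∖claimed = {<2 0 1>}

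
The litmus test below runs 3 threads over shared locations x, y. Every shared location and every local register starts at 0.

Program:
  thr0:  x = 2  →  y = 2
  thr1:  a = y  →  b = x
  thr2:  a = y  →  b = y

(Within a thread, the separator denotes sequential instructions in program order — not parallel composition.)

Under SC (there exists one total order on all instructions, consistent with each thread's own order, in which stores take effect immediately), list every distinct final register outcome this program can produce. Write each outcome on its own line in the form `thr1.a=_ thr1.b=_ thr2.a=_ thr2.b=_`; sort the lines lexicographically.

thr1.a=0 thr1.b=0 thr2.a=0 thr2.b=0
thr1.a=0 thr1.b=0 thr2.a=0 thr2.b=2
thr1.a=0 thr1.b=0 thr2.a=2 thr2.b=2
thr1.a=0 thr1.b=2 thr2.a=0 thr2.b=0
thr1.a=0 thr1.b=2 thr2.a=0 thr2.b=2
thr1.a=0 thr1.b=2 thr2.a=2 thr2.b=2
thr1.a=2 thr1.b=2 thr2.a=0 thr2.b=0
thr1.a=2 thr1.b=2 thr2.a=0 thr2.b=2
thr1.a=2 thr1.b=2 thr2.a=2 thr2.b=2

outcome vector order: (thr1.a,thr1.b,thr2.a,thr2.b)
|SC outcomes| = 9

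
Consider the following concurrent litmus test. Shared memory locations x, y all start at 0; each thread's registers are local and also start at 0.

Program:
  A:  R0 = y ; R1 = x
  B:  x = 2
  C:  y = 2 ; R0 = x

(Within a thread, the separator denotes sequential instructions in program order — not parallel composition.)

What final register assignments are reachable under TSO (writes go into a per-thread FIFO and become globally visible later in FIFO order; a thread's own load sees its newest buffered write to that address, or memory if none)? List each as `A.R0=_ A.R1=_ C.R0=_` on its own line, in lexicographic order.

outcome vector order: (A.R0,A.R1,C.R0)
|TSO outcomes| = 8

A.R0=0 A.R1=0 C.R0=0
A.R0=0 A.R1=0 C.R0=2
A.R0=0 A.R1=2 C.R0=0
A.R0=0 A.R1=2 C.R0=2
A.R0=2 A.R1=0 C.R0=0
A.R0=2 A.R1=0 C.R0=2
A.R0=2 A.R1=2 C.R0=0
A.R0=2 A.R1=2 C.R0=2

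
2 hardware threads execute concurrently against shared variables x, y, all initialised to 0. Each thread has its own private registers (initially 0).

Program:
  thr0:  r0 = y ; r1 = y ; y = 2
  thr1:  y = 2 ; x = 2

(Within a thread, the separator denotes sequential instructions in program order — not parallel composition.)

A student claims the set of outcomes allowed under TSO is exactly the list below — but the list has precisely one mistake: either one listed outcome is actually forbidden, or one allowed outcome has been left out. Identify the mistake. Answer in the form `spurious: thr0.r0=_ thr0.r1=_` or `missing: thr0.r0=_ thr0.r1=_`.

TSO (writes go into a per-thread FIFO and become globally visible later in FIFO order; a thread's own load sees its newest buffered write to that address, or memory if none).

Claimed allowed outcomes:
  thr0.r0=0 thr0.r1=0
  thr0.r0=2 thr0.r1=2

outcome vector order: (thr0.r0,thr0.r1)
[TSO] allowed = {0/0 0/2 2/2}
TSO∖claimed = {0/2}

missing: thr0.r0=0 thr0.r1=2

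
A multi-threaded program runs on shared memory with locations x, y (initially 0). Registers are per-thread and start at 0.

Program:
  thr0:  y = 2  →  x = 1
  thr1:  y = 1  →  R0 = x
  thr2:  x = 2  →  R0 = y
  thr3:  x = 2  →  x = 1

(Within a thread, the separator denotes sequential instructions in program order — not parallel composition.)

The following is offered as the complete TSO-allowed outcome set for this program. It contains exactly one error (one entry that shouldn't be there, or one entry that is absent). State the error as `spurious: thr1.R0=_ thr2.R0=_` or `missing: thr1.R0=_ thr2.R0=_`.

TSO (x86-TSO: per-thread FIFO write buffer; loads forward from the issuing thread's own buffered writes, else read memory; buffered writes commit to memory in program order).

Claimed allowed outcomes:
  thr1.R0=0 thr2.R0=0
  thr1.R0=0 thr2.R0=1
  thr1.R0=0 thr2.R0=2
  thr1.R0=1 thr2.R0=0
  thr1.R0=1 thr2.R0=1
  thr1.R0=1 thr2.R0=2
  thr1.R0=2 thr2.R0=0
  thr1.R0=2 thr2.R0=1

missing: thr1.R0=2 thr2.R0=2

outcome vector order: (thr1.R0,thr2.R0)
under TSO → 00, 01, 02, 10, 11, 12, 20, 21, 22
TSO∖claimed = {22}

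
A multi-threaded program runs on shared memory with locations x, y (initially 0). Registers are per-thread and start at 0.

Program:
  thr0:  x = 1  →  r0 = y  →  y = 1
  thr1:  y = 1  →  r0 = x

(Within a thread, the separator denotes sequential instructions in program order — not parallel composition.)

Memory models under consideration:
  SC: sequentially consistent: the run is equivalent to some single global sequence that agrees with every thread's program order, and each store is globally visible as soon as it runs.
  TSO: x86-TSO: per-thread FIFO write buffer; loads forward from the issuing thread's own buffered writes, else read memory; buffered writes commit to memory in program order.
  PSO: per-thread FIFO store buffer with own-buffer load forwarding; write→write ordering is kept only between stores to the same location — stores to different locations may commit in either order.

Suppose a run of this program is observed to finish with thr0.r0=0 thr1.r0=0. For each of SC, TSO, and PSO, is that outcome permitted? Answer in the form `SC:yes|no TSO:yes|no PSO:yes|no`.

outcome vector order: (thr0.r0,thr1.r0)
SC: 3 outcomes — {<0 1>; <1 0>; <1 1>}
TSO: 4 outcomes — {<0 0>; <0 1>; <1 0>; <1 1>}
PSO: 4 outcomes — {<0 0>; <0 1>; <1 0>; <1 1>}
target <0 0> ∈ {TSO,PSO}

SC:no TSO:yes PSO:yes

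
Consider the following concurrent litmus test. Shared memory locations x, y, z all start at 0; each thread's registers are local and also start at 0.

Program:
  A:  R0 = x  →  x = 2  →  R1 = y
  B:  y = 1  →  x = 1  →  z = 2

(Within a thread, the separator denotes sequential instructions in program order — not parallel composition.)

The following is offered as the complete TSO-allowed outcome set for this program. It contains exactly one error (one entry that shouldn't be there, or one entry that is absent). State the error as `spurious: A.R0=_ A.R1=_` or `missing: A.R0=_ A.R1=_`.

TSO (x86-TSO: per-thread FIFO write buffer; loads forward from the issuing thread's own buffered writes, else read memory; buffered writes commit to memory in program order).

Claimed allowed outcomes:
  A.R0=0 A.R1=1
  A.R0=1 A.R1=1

outcome vector order: (A.R0,A.R1)
TSO: 3 outcomes — {0/0, 0/1, 1/1}
TSO∖claimed = {0/0}

missing: A.R0=0 A.R1=0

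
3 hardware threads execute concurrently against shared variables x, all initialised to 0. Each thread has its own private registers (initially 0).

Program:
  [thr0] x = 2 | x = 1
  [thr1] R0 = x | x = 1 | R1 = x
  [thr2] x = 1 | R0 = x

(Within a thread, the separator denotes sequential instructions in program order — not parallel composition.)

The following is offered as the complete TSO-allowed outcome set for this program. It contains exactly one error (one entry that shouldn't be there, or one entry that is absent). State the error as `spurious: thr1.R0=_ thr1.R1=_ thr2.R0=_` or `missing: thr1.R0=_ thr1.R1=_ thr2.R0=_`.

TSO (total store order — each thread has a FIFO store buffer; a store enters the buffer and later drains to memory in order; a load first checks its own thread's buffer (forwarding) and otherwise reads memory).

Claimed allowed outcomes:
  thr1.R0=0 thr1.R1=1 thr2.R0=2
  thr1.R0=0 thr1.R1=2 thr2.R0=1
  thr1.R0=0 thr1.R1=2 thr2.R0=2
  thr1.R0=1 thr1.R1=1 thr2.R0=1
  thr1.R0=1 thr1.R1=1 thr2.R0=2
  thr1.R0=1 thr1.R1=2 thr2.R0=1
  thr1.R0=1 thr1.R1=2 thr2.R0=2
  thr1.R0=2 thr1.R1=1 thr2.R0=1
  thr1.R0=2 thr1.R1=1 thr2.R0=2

missing: thr1.R0=0 thr1.R1=1 thr2.R0=1

outcome vector order: (thr1.R0,thr1.R1,thr2.R0)
under TSO → <0 1 1>, <0 1 2>, <0 2 1>, <0 2 2>, <1 1 1>, <1 1 2>, <1 2 1>, <1 2 2>, <2 1 1>, <2 1 2>
TSO∖claimed = {<0 1 1>}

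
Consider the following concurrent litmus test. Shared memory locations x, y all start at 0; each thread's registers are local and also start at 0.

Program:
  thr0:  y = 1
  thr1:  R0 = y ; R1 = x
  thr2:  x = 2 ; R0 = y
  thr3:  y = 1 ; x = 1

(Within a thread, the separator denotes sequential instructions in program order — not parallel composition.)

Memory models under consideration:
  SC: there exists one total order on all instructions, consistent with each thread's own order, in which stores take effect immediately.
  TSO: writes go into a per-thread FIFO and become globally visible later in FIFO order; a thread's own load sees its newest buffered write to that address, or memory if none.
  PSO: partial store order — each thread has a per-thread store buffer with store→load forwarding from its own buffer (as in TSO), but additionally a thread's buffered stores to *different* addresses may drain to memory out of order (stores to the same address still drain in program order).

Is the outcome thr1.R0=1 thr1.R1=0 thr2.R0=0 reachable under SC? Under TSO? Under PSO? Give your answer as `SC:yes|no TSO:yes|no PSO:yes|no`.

outcome vector order: (thr1.R0,thr1.R1,thr2.R0)
SC (11): (0,0,0); (0,0,1); (0,1,0); (0,1,1); (0,2,0); (0,2,1); (1,0,1); (1,1,0); (1,1,1); (1,2,0); (1,2,1)
TSO (12): (0,0,0); (0,0,1); (0,1,0); (0,1,1); (0,2,0); (0,2,1); (1,0,0); (1,0,1); (1,1,0); (1,1,1); (1,2,0); (1,2,1)
PSO (12): (0,0,0); (0,0,1); (0,1,0); (0,1,1); (0,2,0); (0,2,1); (1,0,0); (1,0,1); (1,1,0); (1,1,1); (1,2,0); (1,2,1)
target (1,0,0) ∈ {TSO,PSO}

SC:no TSO:yes PSO:yes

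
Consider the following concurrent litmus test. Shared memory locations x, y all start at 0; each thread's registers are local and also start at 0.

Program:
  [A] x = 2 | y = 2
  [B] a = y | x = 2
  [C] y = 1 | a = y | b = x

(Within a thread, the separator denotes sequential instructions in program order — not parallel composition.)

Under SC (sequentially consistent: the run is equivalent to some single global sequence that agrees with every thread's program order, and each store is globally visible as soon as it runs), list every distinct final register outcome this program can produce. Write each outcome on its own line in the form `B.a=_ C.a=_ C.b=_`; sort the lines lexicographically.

outcome vector order: (B.a,C.a,C.b)
|SC outcomes| = 9

B.a=0 C.a=1 C.b=0
B.a=0 C.a=1 C.b=2
B.a=0 C.a=2 C.b=2
B.a=1 C.a=1 C.b=0
B.a=1 C.a=1 C.b=2
B.a=1 C.a=2 C.b=2
B.a=2 C.a=1 C.b=0
B.a=2 C.a=1 C.b=2
B.a=2 C.a=2 C.b=2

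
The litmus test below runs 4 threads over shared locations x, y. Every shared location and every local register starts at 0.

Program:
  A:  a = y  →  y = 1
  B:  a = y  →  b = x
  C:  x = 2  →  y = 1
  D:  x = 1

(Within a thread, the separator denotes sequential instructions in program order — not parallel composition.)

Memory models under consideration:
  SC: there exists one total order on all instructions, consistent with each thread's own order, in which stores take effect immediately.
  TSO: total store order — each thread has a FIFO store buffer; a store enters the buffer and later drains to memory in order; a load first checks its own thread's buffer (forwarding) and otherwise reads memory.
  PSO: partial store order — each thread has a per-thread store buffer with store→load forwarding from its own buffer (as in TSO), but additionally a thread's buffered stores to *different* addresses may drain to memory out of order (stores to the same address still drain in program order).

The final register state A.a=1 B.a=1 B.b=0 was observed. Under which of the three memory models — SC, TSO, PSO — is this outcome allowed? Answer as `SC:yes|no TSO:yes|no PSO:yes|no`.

outcome vector order: (A.a,B.a,B.b)
SC (11): 0/0/0; 0/0/1; 0/0/2; 0/1/0; 0/1/1; 0/1/2; 1/0/0; 1/0/1; 1/0/2; 1/1/1; 1/1/2
TSO (11): 0/0/0; 0/0/1; 0/0/2; 0/1/0; 0/1/1; 0/1/2; 1/0/0; 1/0/1; 1/0/2; 1/1/1; 1/1/2
PSO (12): 0/0/0; 0/0/1; 0/0/2; 0/1/0; 0/1/1; 0/1/2; 1/0/0; 1/0/1; 1/0/2; 1/1/0; 1/1/1; 1/1/2
target 1/1/0 ∈ {PSO}

SC:no TSO:no PSO:yes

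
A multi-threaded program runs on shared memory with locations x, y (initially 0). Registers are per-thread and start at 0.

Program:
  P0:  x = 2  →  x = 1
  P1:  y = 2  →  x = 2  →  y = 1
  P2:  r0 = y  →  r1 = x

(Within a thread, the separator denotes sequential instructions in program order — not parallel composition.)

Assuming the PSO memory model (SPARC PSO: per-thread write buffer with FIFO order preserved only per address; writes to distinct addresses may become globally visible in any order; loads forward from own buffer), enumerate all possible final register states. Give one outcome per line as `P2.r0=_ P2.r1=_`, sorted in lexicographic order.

P2.r0=0 P2.r1=0
P2.r0=0 P2.r1=1
P2.r0=0 P2.r1=2
P2.r0=1 P2.r1=0
P2.r0=1 P2.r1=1
P2.r0=1 P2.r1=2
P2.r0=2 P2.r1=0
P2.r0=2 P2.r1=1
P2.r0=2 P2.r1=2

outcome vector order: (P2.r0,P2.r1)
|PSO outcomes| = 9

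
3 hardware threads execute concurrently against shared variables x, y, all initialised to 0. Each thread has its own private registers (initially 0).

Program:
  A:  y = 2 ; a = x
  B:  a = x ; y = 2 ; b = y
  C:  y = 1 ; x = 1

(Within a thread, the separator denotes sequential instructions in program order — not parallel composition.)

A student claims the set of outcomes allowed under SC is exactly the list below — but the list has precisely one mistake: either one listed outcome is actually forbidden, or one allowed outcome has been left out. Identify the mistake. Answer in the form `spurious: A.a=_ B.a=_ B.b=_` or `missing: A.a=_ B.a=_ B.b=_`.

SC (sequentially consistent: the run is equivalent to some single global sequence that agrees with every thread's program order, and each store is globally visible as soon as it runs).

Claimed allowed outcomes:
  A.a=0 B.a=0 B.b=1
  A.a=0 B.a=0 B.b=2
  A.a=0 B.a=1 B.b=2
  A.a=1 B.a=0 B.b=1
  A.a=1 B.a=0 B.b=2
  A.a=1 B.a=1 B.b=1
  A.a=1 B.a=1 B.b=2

spurious: A.a=1 B.a=1 B.b=1

outcome vector order: (A.a,B.a,B.b)
SC: 6 outcomes — {0/0/1, 0/0/2, 0/1/2, 1/0/1, 1/0/2, 1/1/2}
claimed∖SC = {1/1/1}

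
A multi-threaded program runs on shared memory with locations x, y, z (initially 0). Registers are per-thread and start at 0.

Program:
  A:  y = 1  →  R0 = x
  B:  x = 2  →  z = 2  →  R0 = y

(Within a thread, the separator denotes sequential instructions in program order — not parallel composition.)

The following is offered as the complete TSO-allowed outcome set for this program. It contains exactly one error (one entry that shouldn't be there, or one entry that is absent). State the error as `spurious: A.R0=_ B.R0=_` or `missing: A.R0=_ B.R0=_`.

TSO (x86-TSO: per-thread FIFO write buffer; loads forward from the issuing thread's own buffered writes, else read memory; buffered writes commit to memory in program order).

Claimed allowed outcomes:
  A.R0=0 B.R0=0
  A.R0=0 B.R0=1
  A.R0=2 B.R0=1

outcome vector order: (A.R0,B.R0)
[TSO] allowed = {<0 0> <0 1> <2 0> <2 1>}
TSO∖claimed = {<2 0>}

missing: A.R0=2 B.R0=0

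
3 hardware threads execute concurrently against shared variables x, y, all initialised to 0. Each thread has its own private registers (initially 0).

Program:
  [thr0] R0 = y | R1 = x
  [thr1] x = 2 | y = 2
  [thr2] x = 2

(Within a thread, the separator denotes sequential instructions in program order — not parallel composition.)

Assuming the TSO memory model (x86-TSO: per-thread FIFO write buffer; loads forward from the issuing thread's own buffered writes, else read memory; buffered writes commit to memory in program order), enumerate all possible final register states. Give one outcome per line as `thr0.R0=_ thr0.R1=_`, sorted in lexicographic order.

thr0.R0=0 thr0.R1=0
thr0.R0=0 thr0.R1=2
thr0.R0=2 thr0.R1=2

outcome vector order: (thr0.R0,thr0.R1)
|TSO outcomes| = 3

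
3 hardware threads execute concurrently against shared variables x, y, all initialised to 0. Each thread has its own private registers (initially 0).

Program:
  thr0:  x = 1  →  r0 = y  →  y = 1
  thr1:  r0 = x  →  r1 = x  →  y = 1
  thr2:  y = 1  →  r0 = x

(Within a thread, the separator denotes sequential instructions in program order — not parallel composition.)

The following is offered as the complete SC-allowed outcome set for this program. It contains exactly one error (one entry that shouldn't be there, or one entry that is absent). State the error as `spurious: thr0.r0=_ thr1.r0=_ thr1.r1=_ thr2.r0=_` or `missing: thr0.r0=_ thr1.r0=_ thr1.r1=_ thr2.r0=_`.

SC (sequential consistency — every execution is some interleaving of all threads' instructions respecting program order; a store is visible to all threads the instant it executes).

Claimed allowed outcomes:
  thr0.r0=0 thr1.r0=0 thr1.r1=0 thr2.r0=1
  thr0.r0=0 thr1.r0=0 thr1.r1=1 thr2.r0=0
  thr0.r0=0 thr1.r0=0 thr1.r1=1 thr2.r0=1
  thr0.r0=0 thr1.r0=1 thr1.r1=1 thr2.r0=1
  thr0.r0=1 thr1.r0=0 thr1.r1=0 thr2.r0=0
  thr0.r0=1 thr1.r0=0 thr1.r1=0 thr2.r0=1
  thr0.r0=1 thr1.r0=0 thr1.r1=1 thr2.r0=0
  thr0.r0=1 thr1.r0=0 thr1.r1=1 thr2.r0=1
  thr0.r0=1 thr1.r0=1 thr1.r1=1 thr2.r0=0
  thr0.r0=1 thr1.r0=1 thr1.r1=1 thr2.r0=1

spurious: thr0.r0=0 thr1.r0=0 thr1.r1=1 thr2.r0=0

outcome vector order: (thr0.r0,thr1.r0,thr1.r1,thr2.r0)
SC: 9 outcomes — {<0 0 0 1>; <0 0 1 1>; <0 1 1 1>; <1 0 0 0>; <1 0 0 1>; <1 0 1 0>; <1 0 1 1>; <1 1 1 0>; <1 1 1 1>}
claimed∖SC = {<0 0 1 0>}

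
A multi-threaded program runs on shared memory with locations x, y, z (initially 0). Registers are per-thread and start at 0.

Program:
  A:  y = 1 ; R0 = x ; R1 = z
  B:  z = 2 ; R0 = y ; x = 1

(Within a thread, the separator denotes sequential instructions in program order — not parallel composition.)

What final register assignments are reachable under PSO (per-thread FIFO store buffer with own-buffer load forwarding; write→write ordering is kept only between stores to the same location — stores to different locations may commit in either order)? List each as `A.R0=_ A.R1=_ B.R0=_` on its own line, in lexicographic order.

A.R0=0 A.R1=0 B.R0=0
A.R0=0 A.R1=0 B.R0=1
A.R0=0 A.R1=2 B.R0=0
A.R0=0 A.R1=2 B.R0=1
A.R0=1 A.R1=0 B.R0=0
A.R0=1 A.R1=0 B.R0=1
A.R0=1 A.R1=2 B.R0=0
A.R0=1 A.R1=2 B.R0=1

outcome vector order: (A.R0,A.R1,B.R0)
|PSO outcomes| = 8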